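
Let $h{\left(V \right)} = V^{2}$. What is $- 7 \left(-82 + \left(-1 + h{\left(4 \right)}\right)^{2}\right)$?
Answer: $-1001$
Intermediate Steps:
$- 7 \left(-82 + \left(-1 + h{\left(4 \right)}\right)^{2}\right) = - 7 \left(-82 + \left(-1 + 4^{2}\right)^{2}\right) = - 7 \left(-82 + \left(-1 + 16\right)^{2}\right) = - 7 \left(-82 + 15^{2}\right) = - 7 \left(-82 + 225\right) = \left(-7\right) 143 = -1001$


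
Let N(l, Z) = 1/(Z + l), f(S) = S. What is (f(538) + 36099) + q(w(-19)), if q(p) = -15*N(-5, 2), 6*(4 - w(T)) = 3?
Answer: 36642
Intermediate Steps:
w(T) = 7/2 (w(T) = 4 - 1/6*3 = 4 - 1/2 = 7/2)
q(p) = 5 (q(p) = -15/(2 - 5) = -15/(-3) = -15*(-1/3) = 5)
(f(538) + 36099) + q(w(-19)) = (538 + 36099) + 5 = 36637 + 5 = 36642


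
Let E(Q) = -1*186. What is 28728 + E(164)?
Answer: 28542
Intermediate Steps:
E(Q) = -186
28728 + E(164) = 28728 - 186 = 28542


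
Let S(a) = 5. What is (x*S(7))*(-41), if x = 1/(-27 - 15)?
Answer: 205/42 ≈ 4.8810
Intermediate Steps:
x = -1/42 (x = 1/(-42) = -1/42 ≈ -0.023810)
(x*S(7))*(-41) = -1/42*5*(-41) = -5/42*(-41) = 205/42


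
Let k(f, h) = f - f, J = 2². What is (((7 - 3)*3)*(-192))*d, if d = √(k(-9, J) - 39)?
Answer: -2304*I*√39 ≈ -14388.0*I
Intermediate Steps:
J = 4
k(f, h) = 0
d = I*√39 (d = √(0 - 39) = √(-39) = I*√39 ≈ 6.245*I)
(((7 - 3)*3)*(-192))*d = (((7 - 3)*3)*(-192))*(I*√39) = ((4*3)*(-192))*(I*√39) = (12*(-192))*(I*√39) = -2304*I*√39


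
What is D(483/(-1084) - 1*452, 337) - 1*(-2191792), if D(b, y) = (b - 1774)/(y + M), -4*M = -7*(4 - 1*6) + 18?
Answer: 111667074035/50948 ≈ 2.1918e+6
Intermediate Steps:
M = -8 (M = -(-7*(4 - 1*6) + 18)/4 = -(-7*(4 - 6) + 18)/4 = -(-7*(-2) + 18)/4 = -(14 + 18)/4 = -¼*32 = -8)
D(b, y) = (-1774 + b)/(-8 + y) (D(b, y) = (b - 1774)/(y - 8) = (-1774 + b)/(-8 + y))
D(483/(-1084) - 1*452, 337) - 1*(-2191792) = (-1774 + (483/(-1084) - 1*452))/(-8 + 337) - 1*(-2191792) = (-1774 + (483*(-1/1084) - 452))/329 + 2191792 = (-1774 + (-483/1084 - 452))/329 + 2191792 = (-1774 - 490451/1084)/329 + 2191792 = (1/329)*(-2413467/1084) + 2191792 = -344781/50948 + 2191792 = 111667074035/50948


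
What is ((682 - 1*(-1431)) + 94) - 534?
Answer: 1673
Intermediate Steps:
((682 - 1*(-1431)) + 94) - 534 = ((682 + 1431) + 94) - 534 = (2113 + 94) - 534 = 2207 - 534 = 1673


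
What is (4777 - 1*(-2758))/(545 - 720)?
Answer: -1507/35 ≈ -43.057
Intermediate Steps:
(4777 - 1*(-2758))/(545 - 720) = (4777 + 2758)/(-175) = 7535*(-1/175) = -1507/35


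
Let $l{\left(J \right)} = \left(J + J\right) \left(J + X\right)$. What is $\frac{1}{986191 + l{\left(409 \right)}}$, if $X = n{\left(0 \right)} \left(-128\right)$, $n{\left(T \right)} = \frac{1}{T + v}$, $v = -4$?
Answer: $\frac{1}{1346929} \approx 7.4243 \cdot 10^{-7}$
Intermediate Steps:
$n{\left(T \right)} = \frac{1}{-4 + T}$ ($n{\left(T \right)} = \frac{1}{T - 4} = \frac{1}{-4 + T}$)
$X = 32$ ($X = \frac{1}{-4 + 0} \left(-128\right) = \frac{1}{-4} \left(-128\right) = \left(- \frac{1}{4}\right) \left(-128\right) = 32$)
$l{\left(J \right)} = 2 J \left(32 + J\right)$ ($l{\left(J \right)} = \left(J + J\right) \left(J + 32\right) = 2 J \left(32 + J\right)$)
$\frac{1}{986191 + l{\left(409 \right)}} = \frac{1}{986191 + 2 \cdot 409 \left(32 + 409\right)} = \frac{1}{986191 + 2 \cdot 409 \cdot 441} = \frac{1}{986191 + 360738} = \frac{1}{1346929}$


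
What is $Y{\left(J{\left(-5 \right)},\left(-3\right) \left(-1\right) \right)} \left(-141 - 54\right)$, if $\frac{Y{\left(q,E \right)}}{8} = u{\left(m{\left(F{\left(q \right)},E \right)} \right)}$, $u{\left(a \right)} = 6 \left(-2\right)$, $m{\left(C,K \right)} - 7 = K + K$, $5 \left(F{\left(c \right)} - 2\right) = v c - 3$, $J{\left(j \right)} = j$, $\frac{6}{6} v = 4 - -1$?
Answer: $18720$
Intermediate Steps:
$v = 5$ ($v = 4 - -1 = 4 + 1 = 5$)
$F{\left(c \right)} = \frac{7}{5} + c$ ($F{\left(c \right)} = 2 + \frac{5 c - 3}{5} = 2 + \frac{-3 + 5 c}{5} = 2 + \left(- \frac{3}{5} + c\right) = \frac{7}{5} + c$)
$m{\left(C,K \right)} = 7 + 2 K$ ($m{\left(C,K \right)} = 7 + \left(K + K\right) = 7 + 2 K$)
$u{\left(a \right)} = -12$
$Y{\left(q,E \right)} = -96$ ($Y{\left(q,E \right)} = 8 \left(-12\right) = -96$)
$Y{\left(J{\left(-5 \right)},\left(-3\right) \left(-1\right) \right)} \left(-141 - 54\right) = - 96 \left(-141 - 54\right) = \left(-96\right) \left(-195\right) = 18720$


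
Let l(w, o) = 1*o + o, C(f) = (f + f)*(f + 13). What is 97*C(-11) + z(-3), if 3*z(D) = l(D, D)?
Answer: -4270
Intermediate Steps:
C(f) = 2*f*(13 + f) (C(f) = (2*f)*(13 + f) = 2*f*(13 + f))
l(w, o) = 2*o (l(w, o) = o + o = 2*o)
z(D) = 2*D/3 (z(D) = (2*D)/3 = 2*D/3)
97*C(-11) + z(-3) = 97*(2*(-11)*(13 - 11)) + (⅔)*(-3) = 97*(2*(-11)*2) - 2 = 97*(-44) - 2 = -4268 - 2 = -4270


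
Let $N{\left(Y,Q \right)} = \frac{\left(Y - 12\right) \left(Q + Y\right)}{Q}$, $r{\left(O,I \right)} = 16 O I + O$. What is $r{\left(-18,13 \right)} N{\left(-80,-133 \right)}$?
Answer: $\frac{3880008}{7} \approx 5.5429 \cdot 10^{5}$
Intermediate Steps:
$r{\left(O,I \right)} = O + 16 I O$ ($r{\left(O,I \right)} = 16 I O + O = O + 16 I O$)
$N{\left(Y,Q \right)} = \frac{\left(-12 + Y\right) \left(Q + Y\right)}{Q}$
$r{\left(-18,13 \right)} N{\left(-80,-133 \right)} = - 18 \left(1 + 16 \cdot 13\right) \frac{\left(-80\right)^{2} - -960 - 133 \left(-12 - 80\right)}{-133} = - 18 \left(1 + 208\right) \left(- \frac{6400 + 960 - -12236}{133}\right) = \left(-18\right) 209 \left(- \frac{6400 + 960 + 12236}{133}\right) = - 3762 \left(\left(- \frac{1}{133}\right) 19596\right) = \left(-3762\right) \left(- \frac{19596}{133}\right) = \frac{3880008}{7}$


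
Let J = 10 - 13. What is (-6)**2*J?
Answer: -108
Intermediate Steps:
J = -3
(-6)**2*J = (-6)**2*(-3) = 36*(-3) = -108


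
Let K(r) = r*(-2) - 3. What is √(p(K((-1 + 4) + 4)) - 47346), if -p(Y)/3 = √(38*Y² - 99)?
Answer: √(-47346 - 3*√10883) ≈ 218.31*I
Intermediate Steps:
K(r) = -3 - 2*r (K(r) = -2*r - 3 = -3 - 2*r)
p(Y) = -3*√(-99 + 38*Y²) (p(Y) = -3*√(38*Y² - 99) = -3*√(-99 + 38*Y²))
√(p(K((-1 + 4) + 4)) - 47346) = √(-3*√(-99 + 38*(-3 - 2*((-1 + 4) + 4))²) - 47346) = √(-3*√(-99 + 38*(-3 - 2*(3 + 4))²) - 47346) = √(-3*√(-99 + 38*(-3 - 2*7)²) - 47346) = √(-3*√(-99 + 38*(-3 - 14)²) - 47346) = √(-3*√(-99 + 38*(-17)²) - 47346) = √(-3*√(-99 + 38*289) - 47346) = √(-3*√(-99 + 10982) - 47346) = √(-3*√10883 - 47346) = √(-47346 - 3*√10883)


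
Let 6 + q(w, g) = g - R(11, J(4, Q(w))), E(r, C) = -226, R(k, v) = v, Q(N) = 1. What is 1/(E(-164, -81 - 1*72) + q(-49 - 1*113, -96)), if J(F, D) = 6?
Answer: -1/334 ≈ -0.0029940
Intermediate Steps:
q(w, g) = -12 + g (q(w, g) = -6 + (g - 1*6) = -6 + (g - 6) = -6 + (-6 + g) = -12 + g)
1/(E(-164, -81 - 1*72) + q(-49 - 1*113, -96)) = 1/(-226 + (-12 - 96)) = 1/(-226 - 108) = 1/(-334) = -1/334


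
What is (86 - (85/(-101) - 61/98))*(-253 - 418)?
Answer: -580897449/9898 ≈ -58688.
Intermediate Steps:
(86 - (85/(-101) - 61/98))*(-253 - 418) = (86 - (85*(-1/101) - 61*1/98))*(-671) = (86 - (-85/101 - 61/98))*(-671) = (86 - 1*(-14491/9898))*(-671) = (86 + 14491/9898)*(-671) = (865719/9898)*(-671) = -580897449/9898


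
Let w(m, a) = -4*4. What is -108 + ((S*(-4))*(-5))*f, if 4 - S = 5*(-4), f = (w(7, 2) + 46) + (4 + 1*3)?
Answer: 17652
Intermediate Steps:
w(m, a) = -16
f = 37 (f = (-16 + 46) + (4 + 1*3) = 30 + (4 + 3) = 30 + 7 = 37)
S = 24 (S = 4 - 5*(-4) = 4 - 1*(-20) = 4 + 20 = 24)
-108 + ((S*(-4))*(-5))*f = -108 + ((24*(-4))*(-5))*37 = -108 - 96*(-5)*37 = -108 + 480*37 = -108 + 17760 = 17652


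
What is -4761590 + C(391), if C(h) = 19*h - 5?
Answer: -4754166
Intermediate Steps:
C(h) = -5 + 19*h
-4761590 + C(391) = -4761590 + (-5 + 19*391) = -4761590 + (-5 + 7429) = -4761590 + 7424 = -4754166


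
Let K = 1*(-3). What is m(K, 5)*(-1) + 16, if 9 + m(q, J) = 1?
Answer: 24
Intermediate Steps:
K = -3
m(q, J) = -8 (m(q, J) = -9 + 1 = -8)
m(K, 5)*(-1) + 16 = -8*(-1) + 16 = 8 + 16 = 24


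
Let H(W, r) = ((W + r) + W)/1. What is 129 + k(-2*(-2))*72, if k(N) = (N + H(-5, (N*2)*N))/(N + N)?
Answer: 363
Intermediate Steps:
H(W, r) = r + 2*W (H(W, r) = (r + 2*W)*1 = r + 2*W)
k(N) = (-10 + N + 2*N²)/(2*N) (k(N) = (N + ((N*2)*N + 2*(-5)))/(N + N) = (N + ((2*N)*N - 10))/((2*N)) = (N + (2*N² - 10))*(1/(2*N)) = (N + (-10 + 2*N²))*(1/(2*N)) = (-10 + N + 2*N²)*(1/(2*N)) = (-10 + N + 2*N²)/(2*N))
129 + k(-2*(-2))*72 = 129 + (½ - 2*(-2) - 5/((-2*(-2))))*72 = 129 + (½ + 4 - 5/4)*72 = 129 + (13/4)*72 = 129 + 234 = 363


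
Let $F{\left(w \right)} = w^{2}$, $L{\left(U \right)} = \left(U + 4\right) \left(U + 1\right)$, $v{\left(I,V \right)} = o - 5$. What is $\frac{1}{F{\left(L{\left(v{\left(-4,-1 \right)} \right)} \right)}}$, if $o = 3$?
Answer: $\frac{1}{4} \approx 0.25$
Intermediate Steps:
$v{\left(I,V \right)} = -2$ ($v{\left(I,V \right)} = 3 - 5 = -2$)
$L{\left(U \right)} = \left(1 + U\right) \left(4 + U\right)$ ($L{\left(U \right)} = \left(4 + U\right) \left(1 + U\right) = \left(1 + U\right) \left(4 + U\right)$)
$\frac{1}{F{\left(L{\left(v{\left(-4,-1 \right)} \right)} \right)}} = \frac{1}{\left(4 + \left(-2\right)^{2} + 5 \left(-2\right)\right)^{2}} = \frac{1}{\left(4 + 4 - 10\right)^{2}} = \frac{1}{\left(-2\right)^{2}} = \frac{1}{4}$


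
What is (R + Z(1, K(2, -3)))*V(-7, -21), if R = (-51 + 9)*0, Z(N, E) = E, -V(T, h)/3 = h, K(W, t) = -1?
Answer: -63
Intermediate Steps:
V(T, h) = -3*h
R = 0 (R = -42*0 = 0)
(R + Z(1, K(2, -3)))*V(-7, -21) = (0 - 1)*(-3*(-21)) = -1*63 = -63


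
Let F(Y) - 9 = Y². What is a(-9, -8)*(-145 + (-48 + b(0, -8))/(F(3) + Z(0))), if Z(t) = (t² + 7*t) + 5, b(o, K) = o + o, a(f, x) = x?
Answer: 27064/23 ≈ 1176.7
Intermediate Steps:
F(Y) = 9 + Y²
b(o, K) = 2*o
Z(t) = 5 + t² + 7*t
a(-9, -8)*(-145 + (-48 + b(0, -8))/(F(3) + Z(0))) = -8*(-145 + (-48 + 2*0)/((9 + 3²) + (5 + 0² + 7*0))) = -8*(-145 + (-48 + 0)/((9 + 9) + (5 + 0 + 0))) = -8*(-145 - 48/(18 + 5)) = -8*(-145 - 48/23) = -8*(-3383/23) = 27064/23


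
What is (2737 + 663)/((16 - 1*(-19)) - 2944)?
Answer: -3400/2909 ≈ -1.1688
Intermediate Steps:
(2737 + 663)/((16 - 1*(-19)) - 2944) = 3400/((16 + 19) - 2944) = 3400/(35 - 2944) = 3400/(-2909) = 3400*(-1/2909) = -3400/2909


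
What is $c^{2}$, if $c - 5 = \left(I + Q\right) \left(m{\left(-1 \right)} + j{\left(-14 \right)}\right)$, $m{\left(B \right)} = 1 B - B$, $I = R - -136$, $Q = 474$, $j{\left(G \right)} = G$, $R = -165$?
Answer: $38750625$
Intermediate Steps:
$I = -29$ ($I = -165 - -136 = -165 + 136 = -29$)
$m{\left(B \right)} = 0$ ($m{\left(B \right)} = B - B = 0$)
$c = -6225$ ($c = 5 + \left(-29 + 474\right) \left(0 - 14\right) = 5 + 445 \left(-14\right) = 5 - 6230 = -6225$)
$c^{2} = \left(-6225\right)^{2} = 38750625$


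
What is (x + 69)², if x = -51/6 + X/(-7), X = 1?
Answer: 714025/196 ≈ 3643.0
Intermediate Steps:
x = -121/14 (x = -51/6 + 1/(-7) = -51*⅙ + 1*(-⅐) = -17/2 - ⅐ = -121/14 ≈ -8.6429)
(x + 69)² = (-121/14 + 69)² = (845/14)² = 714025/196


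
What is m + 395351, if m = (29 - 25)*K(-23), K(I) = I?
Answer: 395259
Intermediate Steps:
m = -92 (m = (29 - 25)*(-23) = 4*(-23) = -92)
m + 395351 = -92 + 395351 = 395259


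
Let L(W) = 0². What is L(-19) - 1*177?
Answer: -177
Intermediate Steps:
L(W) = 0
L(-19) - 1*177 = 0 - 1*177 = 0 - 177 = -177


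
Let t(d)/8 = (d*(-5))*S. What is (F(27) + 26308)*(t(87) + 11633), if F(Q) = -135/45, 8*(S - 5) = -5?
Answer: -94487560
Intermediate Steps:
S = 35/8 (S = 5 + (⅛)*(-5) = 5 - 5/8 = 35/8 ≈ 4.3750)
t(d) = -175*d (t(d) = 8*((d*(-5))*(35/8)) = 8*(-5*d*(35/8)) = 8*(-175*d/8) = -175*d)
F(Q) = -3 (F(Q) = -135*1/45 = -3)
(F(27) + 26308)*(t(87) + 11633) = (-3 + 26308)*(-175*87 + 11633) = 26305*(-15225 + 11633) = 26305*(-3592) = -94487560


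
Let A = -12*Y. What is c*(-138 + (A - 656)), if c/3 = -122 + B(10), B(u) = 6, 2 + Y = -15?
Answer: 205320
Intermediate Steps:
Y = -17 (Y = -2 - 15 = -17)
A = 204 (A = -12*(-17) = 204)
c = -348 (c = 3*(-122 + 6) = 3*(-116) = -348)
c*(-138 + (A - 656)) = -348*(-138 + (204 - 656)) = -348*(-138 - 452) = -348*(-590) = 205320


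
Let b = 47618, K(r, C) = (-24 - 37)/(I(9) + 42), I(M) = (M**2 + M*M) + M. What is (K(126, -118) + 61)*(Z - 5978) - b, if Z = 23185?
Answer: 212378290/213 ≈ 9.9708e+5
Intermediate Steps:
I(M) = M + 2*M**2 (I(M) = (M**2 + M**2) + M = 2*M**2 + M = M + 2*M**2)
K(r, C) = -61/213 (K(r, C) = (-24 - 37)/(9*(1 + 2*9) + 42) = -61/(9*(1 + 18) + 42) = -61/(9*19 + 42) = -61/(171 + 42) = -61/213)
(K(126, -118) + 61)*(Z - 5978) - b = (-61/213 + 61)*(23185 - 5978) - 1*47618 = (12932/213)*17207 - 47618 = 222520924/213 - 47618 = 212378290/213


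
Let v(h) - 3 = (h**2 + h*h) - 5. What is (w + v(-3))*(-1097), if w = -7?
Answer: -9873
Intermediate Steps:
v(h) = -2 + 2*h**2 (v(h) = 3 + ((h**2 + h*h) - 5) = 3 + ((h**2 + h**2) - 5) = 3 + (2*h**2 - 5) = 3 + (-5 + 2*h**2) = -2 + 2*h**2)
(w + v(-3))*(-1097) = (-7 + (-2 + 2*(-3)**2))*(-1097) = (-7 + (-2 + 2*9))*(-1097) = (-7 + (-2 + 18))*(-1097) = (-7 + 16)*(-1097) = 9*(-1097) = -9873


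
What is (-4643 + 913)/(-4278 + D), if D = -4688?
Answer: 1865/4483 ≈ 0.41602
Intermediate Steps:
(-4643 + 913)/(-4278 + D) = (-4643 + 913)/(-4278 - 4688) = -3730/(-8966) = -3730*(-1/8966) = 1865/4483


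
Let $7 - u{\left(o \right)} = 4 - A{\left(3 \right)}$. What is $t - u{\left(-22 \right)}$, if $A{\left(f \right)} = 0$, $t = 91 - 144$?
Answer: $-56$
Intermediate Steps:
$t = -53$
$u{\left(o \right)} = 3$ ($u{\left(o \right)} = 7 - \left(4 - 0\right) = 7 - \left(4 + 0\right) = 7 - 4 = 3$)
$t - u{\left(-22 \right)} = -53 - 3 = -56$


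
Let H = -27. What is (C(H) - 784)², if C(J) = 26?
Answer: 574564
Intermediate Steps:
(C(H) - 784)² = (26 - 784)² = (-758)² = 574564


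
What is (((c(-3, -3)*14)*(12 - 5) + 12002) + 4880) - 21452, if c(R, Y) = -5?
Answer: -5060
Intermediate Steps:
(((c(-3, -3)*14)*(12 - 5) + 12002) + 4880) - 21452 = (((-5*14)*(12 - 5) + 12002) + 4880) - 21452 = ((-70*7 + 12002) + 4880) - 21452 = ((-490 + 12002) + 4880) - 21452 = (11512 + 4880) - 21452 = 16392 - 21452 = -5060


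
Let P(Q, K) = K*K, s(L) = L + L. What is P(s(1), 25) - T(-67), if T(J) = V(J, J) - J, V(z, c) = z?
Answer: 625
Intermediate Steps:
s(L) = 2*L
P(Q, K) = K²
T(J) = 0 (T(J) = J - J = 0)
P(s(1), 25) - T(-67) = 25² - 1*0 = 625 + 0 = 625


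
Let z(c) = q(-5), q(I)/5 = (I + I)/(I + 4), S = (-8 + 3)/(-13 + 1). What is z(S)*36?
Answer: 1800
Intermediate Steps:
S = 5/12 (S = -5/(-12) = -5*(-1/12) = 5/12 ≈ 0.41667)
q(I) = 10*I/(4 + I) (q(I) = 5*((I + I)/(I + 4)) = 5*((2*I)/(4 + I)) = 5*(2*I/(4 + I)) = 10*I/(4 + I))
z(c) = 50 (z(c) = 10*(-5)/(4 - 5) = 10*(-5)/(-1) = 10*(-5)*(-1) = 50)
z(S)*36 = 50*36 = 1800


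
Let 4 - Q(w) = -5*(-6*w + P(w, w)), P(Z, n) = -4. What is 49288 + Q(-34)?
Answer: 50292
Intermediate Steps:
Q(w) = -16 - 30*w (Q(w) = 4 - (-5)*(-6*w - 4) = 4 - (-5)*(-4 - 6*w) = 4 - (20 + 30*w) = 4 + (-20 - 30*w) = -16 - 30*w)
49288 + Q(-34) = 49288 + (-16 - 30*(-34)) = 49288 + (-16 + 1020) = 49288 + 1004 = 50292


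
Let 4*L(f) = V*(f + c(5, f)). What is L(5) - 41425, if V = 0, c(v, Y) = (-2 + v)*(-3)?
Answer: -41425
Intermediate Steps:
c(v, Y) = 6 - 3*v
L(f) = 0 (L(f) = (0*(f + (6 - 3*5)))/4 = (0*(f + (6 - 15)))/4 = (0*(f - 9))/4 = (0*(-9 + f))/4 = (¼)*0 = 0)
L(5) - 41425 = 0 - 41425 = -41425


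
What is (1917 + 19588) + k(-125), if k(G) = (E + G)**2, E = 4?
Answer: 36146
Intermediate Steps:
k(G) = (4 + G)**2
(1917 + 19588) + k(-125) = (1917 + 19588) + (4 - 125)**2 = 21505 + (-121)**2 = 21505 + 14641 = 36146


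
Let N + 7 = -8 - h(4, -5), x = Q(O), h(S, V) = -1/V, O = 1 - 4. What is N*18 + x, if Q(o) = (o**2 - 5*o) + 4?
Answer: -1228/5 ≈ -245.60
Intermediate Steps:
O = -3
Q(o) = 4 + o**2 - 5*o
x = 28 (x = 4 + (-3)**2 - 5*(-3) = 4 + 9 + 15 = 28)
N = -76/5 (N = -7 + (-8 - (-1)/(-5)) = -7 + (-8 - (-1)*(-1)/5) = -7 + (-8 - 1*1/5) = -7 + (-8 - 1/5) = -7 - 41/5 = -76/5 ≈ -15.200)
N*18 + x = -76/5*18 + 28 = -1368/5 + 28 = -1228/5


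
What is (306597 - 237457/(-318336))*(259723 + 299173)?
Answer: 3409304025811619/19896 ≈ 1.7136e+11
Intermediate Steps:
(306597 - 237457/(-318336))*(259723 + 299173) = (306597 - 237457*(-1/318336))*558896 = (306597 + 237457/318336)*558896 = (97601100049/318336)*558896 = 3409304025811619/19896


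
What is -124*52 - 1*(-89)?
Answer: -6359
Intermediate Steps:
-124*52 - 1*(-89) = -6448 + 89 = -6359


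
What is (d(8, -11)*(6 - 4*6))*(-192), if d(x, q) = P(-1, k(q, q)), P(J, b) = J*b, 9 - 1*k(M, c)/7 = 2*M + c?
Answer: -1016064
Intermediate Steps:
k(M, c) = 63 - 14*M - 7*c (k(M, c) = 63 - 7*(2*M + c) = 63 - 7*(c + 2*M) = 63 + (-14*M - 7*c) = 63 - 14*M - 7*c)
d(x, q) = -63 + 21*q (d(x, q) = -(63 - 14*q - 7*q) = -(63 - 21*q) = -63 + 21*q)
(d(8, -11)*(6 - 4*6))*(-192) = ((-63 + 21*(-11))*(6 - 4*6))*(-192) = ((-63 - 231)*(6 - 24))*(-192) = -294*(-18)*(-192) = 5292*(-192) = -1016064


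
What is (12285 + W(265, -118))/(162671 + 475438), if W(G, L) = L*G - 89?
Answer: -6358/212703 ≈ -0.029891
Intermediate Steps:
W(G, L) = -89 + G*L (W(G, L) = G*L - 89 = -89 + G*L)
(12285 + W(265, -118))/(162671 + 475438) = (12285 + (-89 + 265*(-118)))/(162671 + 475438) = (12285 + (-89 - 31270))/638109 = (12285 - 31359)*(1/638109) = -19074*1/638109 = -6358/212703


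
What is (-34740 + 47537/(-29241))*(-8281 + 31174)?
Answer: -7752179341387/9747 ≈ -7.9534e+8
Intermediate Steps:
(-34740 + 47537/(-29241))*(-8281 + 31174) = (-34740 + 47537*(-1/29241))*22893 = (-34740 - 47537/29241)*22893 = -1015879877/29241*22893 = -7752179341387/9747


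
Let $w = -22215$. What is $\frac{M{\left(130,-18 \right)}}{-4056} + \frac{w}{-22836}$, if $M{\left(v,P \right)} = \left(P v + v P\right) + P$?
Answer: $\frac{1370747}{643214} \approx 2.1311$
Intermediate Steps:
$M{\left(v,P \right)} = P + 2 P v$ ($M{\left(v,P \right)} = \left(P v + P v\right) + P = 2 P v + P = P + 2 P v$)
$\frac{M{\left(130,-18 \right)}}{-4056} + \frac{w}{-22836} = \frac{\left(-18\right) \left(1 + 2 \cdot 130\right)}{-4056} - \frac{22215}{-22836} = - 18 \left(1 + 260\right) \left(- \frac{1}{4056}\right) - - \frac{7405}{7612} = \left(-18\right) 261 \left(- \frac{1}{4056}\right) + \frac{7405}{7612} = \left(-4698\right) \left(- \frac{1}{4056}\right) + \frac{7405}{7612} = \frac{783}{676} + \frac{7405}{7612} = \frac{1370747}{643214}$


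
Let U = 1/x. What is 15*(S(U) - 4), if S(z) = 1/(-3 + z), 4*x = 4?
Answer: -135/2 ≈ -67.500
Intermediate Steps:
x = 1 (x = (¼)*4 = 1)
U = 1 (U = 1/1 = 1)
15*(S(U) - 4) = 15*(1/(-3 + 1) - 4) = 15*(1/(-2) - 4) = 15*(-½ - 4) = 15*(-9/2) = -135/2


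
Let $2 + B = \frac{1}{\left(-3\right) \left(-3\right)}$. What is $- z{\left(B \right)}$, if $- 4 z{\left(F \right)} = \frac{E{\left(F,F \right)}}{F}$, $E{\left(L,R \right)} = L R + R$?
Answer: $- \frac{2}{9} \approx -0.22222$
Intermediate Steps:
$E{\left(L,R \right)} = R + L R$
$B = - \frac{17}{9}$ ($B = -2 + \frac{1}{\left(-3\right) \left(-3\right)} = -2 + \frac{1}{9} = - \frac{17}{9} \approx -1.8889$)
$z{\left(F \right)} = - \frac{1}{4} - \frac{F}{4}$ ($z{\left(F \right)} = - \frac{F \left(1 + F\right) \frac{1}{F}}{4} = - \frac{1 + F}{4} = - \frac{1}{4} - \frac{F}{4}$)
$- z{\left(B \right)} = - (- \frac{1}{4} - - \frac{17}{36}) = - (- \frac{1}{4} + \frac{17}{36}) = \left(-1\right) \frac{2}{9} = - \frac{2}{9}$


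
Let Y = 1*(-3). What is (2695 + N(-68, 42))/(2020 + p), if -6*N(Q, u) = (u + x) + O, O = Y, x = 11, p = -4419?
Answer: -8060/7197 ≈ -1.1199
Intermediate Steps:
Y = -3
O = -3
N(Q, u) = -4/3 - u/6 (N(Q, u) = -((u + 11) - 3)/6 = -((11 + u) - 3)/6 = -(8 + u)/6 = -4/3 - u/6)
(2695 + N(-68, 42))/(2020 + p) = (2695 + (-4/3 - 1/6*42))/(2020 - 4419) = (2695 + (-4/3 - 7))/(-2399) = (2695 - 25/3)*(-1/2399) = (8060/3)*(-1/2399) = -8060/7197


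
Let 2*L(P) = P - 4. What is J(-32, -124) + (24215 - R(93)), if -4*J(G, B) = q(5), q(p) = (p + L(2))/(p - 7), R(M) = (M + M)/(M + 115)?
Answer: 2518319/104 ≈ 24215.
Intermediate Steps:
L(P) = -2 + P/2 (L(P) = (P - 4)/2 = (-4 + P)/2 = -2 + P/2)
R(M) = 2*M/(115 + M) (R(M) = (2*M)/(115 + M) = 2*M/(115 + M))
q(p) = (-1 + p)/(-7 + p) (q(p) = (p + (-2 + (½)*2))/(p - 7) = (p + (-2 + 1))/(-7 + p) = (p - 1)/(-7 + p) = (-1 + p)/(-7 + p))
J(G, B) = ½ (J(G, B) = -(-1 + 5)/(4*(-7 + 5)) = -4/(4*(-2)) = -(-1)*4/8 = -¼*(-2) = ½)
J(-32, -124) + (24215 - R(93)) = ½ + (24215 - 2*93/(115 + 93)) = ½ + (24215 - 2*93/208) = ½ + (24215 - 1*93/104) = ½ + (24215 - 93/104) = ½ + 2518267/104 = 2518319/104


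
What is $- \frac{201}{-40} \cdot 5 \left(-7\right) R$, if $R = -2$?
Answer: $\frac{1407}{4} \approx 351.75$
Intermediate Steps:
$- \frac{201}{-40} \cdot 5 \left(-7\right) R = - \frac{201}{-40} \cdot 5 \left(-7\right) \left(-2\right) = \left(-201\right) \left(- \frac{1}{40}\right) \left(\left(-35\right) \left(-2\right)\right) = \frac{201}{40} \cdot 70 = \frac{1407}{4}$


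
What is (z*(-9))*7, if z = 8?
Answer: -504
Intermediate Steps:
(z*(-9))*7 = (8*(-9))*7 = -72*7 = -504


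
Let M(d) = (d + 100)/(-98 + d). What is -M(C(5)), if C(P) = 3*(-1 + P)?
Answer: 56/43 ≈ 1.3023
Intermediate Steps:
C(P) = -3 + 3*P
M(d) = (100 + d)/(-98 + d)
-M(C(5)) = -(100 + (-3 + 3*5))/(-98 + (-3 + 3*5)) = -(100 + (-3 + 15))/(-98 + (-3 + 15)) = -(100 + 12)/(-98 + 12) = -112/(-86) = -(-1)*112/86 = -1*(-56/43) = 56/43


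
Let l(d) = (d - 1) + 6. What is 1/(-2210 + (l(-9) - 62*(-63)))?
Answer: 1/1692 ≈ 0.00059102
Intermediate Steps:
l(d) = 5 + d (l(d) = (-1 + d) + 6 = 5 + d)
1/(-2210 + (l(-9) - 62*(-63))) = 1/(-2210 + ((5 - 9) - 62*(-63))) = 1/(-2210 + (-4 + 3906)) = 1/(-2210 + 3902) = 1/1692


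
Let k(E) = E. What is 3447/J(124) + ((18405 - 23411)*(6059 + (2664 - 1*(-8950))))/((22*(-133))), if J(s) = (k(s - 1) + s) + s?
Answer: 335028990/11077 ≈ 30245.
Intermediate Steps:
J(s) = -1 + 3*s (J(s) = ((s - 1) + s) + s = ((-1 + s) + s) + s = (-1 + 2*s) + s = -1 + 3*s)
3447/J(124) + ((18405 - 23411)*(6059 + (2664 - 1*(-8950))))/((22*(-133))) = 3447/(-1 + 3*124) + ((18405 - 23411)*(6059 + (2664 - 1*(-8950))))/((22*(-133))) = 3447/(-1 + 372) - 5006*(6059 + (2664 + 8950))/(-2926) = 3447/371 - 5006*(6059 + 11614)*(-1/2926) = 3447*(1/371) - 5006*17673*(-1/2926) = 3447/371 - 88471038*(-1/2926) = 3447/371 + 44235519/1463 = 335028990/11077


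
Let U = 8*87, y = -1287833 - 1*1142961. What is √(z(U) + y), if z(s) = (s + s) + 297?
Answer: I*√2429105 ≈ 1558.6*I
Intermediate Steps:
y = -2430794 (y = -1287833 - 1142961 = -2430794)
U = 696
z(s) = 297 + 2*s (z(s) = 2*s + 297 = 297 + 2*s)
√(z(U) + y) = √((297 + 2*696) - 2430794) = √((297 + 1392) - 2430794) = √(1689 - 2430794) = √(-2429105) = I*√2429105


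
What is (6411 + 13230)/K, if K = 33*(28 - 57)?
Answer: -6547/319 ≈ -20.523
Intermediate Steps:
K = -957 (K = 33*(-29) = -957)
(6411 + 13230)/K = (6411 + 13230)/(-957) = 19641*(-1/957) = -6547/319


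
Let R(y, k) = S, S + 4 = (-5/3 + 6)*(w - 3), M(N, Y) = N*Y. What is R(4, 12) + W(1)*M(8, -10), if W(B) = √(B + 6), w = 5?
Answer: 14/3 - 80*√7 ≈ -206.99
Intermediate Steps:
W(B) = √(6 + B)
S = 14/3 (S = -4 + (-5/3 + 6)*(5 - 3) = -4 + (-5*⅓ + 6)*2 = -4 + (-5/3 + 6)*2 = -4 + (13/3)*2 = -4 + 26/3 = 14/3 ≈ 4.6667)
R(y, k) = 14/3
R(4, 12) + W(1)*M(8, -10) = 14/3 + √(6 + 1)*(8*(-10)) = 14/3 + √7*(-80) = 14/3 - 80*√7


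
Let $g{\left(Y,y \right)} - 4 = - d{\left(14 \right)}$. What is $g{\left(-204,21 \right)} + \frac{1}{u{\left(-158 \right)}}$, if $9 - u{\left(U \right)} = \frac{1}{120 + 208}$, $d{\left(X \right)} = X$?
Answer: $- \frac{29182}{2951} \approx -9.8889$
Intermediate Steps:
$g{\left(Y,y \right)} = -10$ ($g{\left(Y,y \right)} = 4 - 14 = -10$)
$u{\left(U \right)} = \frac{2951}{328}$ ($u{\left(U \right)} = 9 - \frac{1}{120 + 208} = 9 - \frac{1}{328} = \frac{2951}{328}$)
$g{\left(-204,21 \right)} + \frac{1}{u{\left(-158 \right)}} = -10 + \frac{1}{\frac{2951}{328}} = -10 + \frac{328}{2951} = - \frac{29182}{2951}$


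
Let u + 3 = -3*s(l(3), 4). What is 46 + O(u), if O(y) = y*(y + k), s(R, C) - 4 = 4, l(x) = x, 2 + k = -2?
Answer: 883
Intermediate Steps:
k = -4 (k = -2 - 2 = -4)
s(R, C) = 8 (s(R, C) = 4 + 4 = 8)
u = -27 (u = -3 - 3*8 = -3 - 24 = -27)
O(y) = y*(-4 + y) (O(y) = y*(y - 4) = y*(-4 + y))
46 + O(u) = 46 - 27*(-4 - 27) = 46 - 27*(-31) = 46 + 837 = 883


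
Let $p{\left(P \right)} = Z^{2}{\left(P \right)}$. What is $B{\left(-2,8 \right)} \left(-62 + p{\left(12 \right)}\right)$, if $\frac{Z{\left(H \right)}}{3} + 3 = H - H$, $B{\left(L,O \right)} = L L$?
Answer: $76$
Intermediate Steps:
$B{\left(L,O \right)} = L^{2}$
$Z{\left(H \right)} = -9$ ($Z{\left(H \right)} = -9 + 3 \left(H - H\right) = -9 + 3 \cdot 0 = -9 + 0 = -9$)
$p{\left(P \right)} = 81$ ($p{\left(P \right)} = \left(-9\right)^{2} = 81$)
$B{\left(-2,8 \right)} \left(-62 + p{\left(12 \right)}\right) = \left(-2\right)^{2} \left(-62 + 81\right) = 4 \cdot 19 = 76$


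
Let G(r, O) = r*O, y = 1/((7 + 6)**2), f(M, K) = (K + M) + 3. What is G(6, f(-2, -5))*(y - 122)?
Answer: 494808/169 ≈ 2927.9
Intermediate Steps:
f(M, K) = 3 + K + M
y = 1/169 (y = 1/(13**2) = 1/169 ≈ 0.0059172)
G(r, O) = O*r
G(6, f(-2, -5))*(y - 122) = ((3 - 5 - 2)*6)*(1/169 - 122) = -4*6*(-20617/169) = -24*(-20617/169) = 494808/169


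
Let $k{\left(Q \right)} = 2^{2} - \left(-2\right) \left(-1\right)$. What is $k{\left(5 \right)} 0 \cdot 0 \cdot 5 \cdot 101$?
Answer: $0$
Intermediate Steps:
$k{\left(Q \right)} = 2$ ($k{\left(Q \right)} = 4 - 2 = 2$)
$k{\left(5 \right)} 0 \cdot 0 \cdot 5 \cdot 101 = 2 \cdot 0 \cdot 0 \cdot 5 \cdot 101 = 2 \cdot 0 \cdot 5 \cdot 101 = 2 \cdot 0 \cdot 101 = 0 \cdot 101 = 0$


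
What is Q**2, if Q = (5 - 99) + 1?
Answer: 8649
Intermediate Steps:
Q = -93 (Q = -94 + 1 = -93)
Q**2 = (-93)**2 = 8649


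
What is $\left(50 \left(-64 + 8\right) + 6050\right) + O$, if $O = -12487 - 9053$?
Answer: $-18290$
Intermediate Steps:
$O = -21540$
$\left(50 \left(-64 + 8\right) + 6050\right) + O = \left(50 \left(-64 + 8\right) + 6050\right) - 21540 = \left(50 \left(-56\right) + 6050\right) - 21540 = \left(-2800 + 6050\right) - 21540 = 3250 - 21540 = -18290$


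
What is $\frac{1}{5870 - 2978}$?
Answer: $\frac{1}{2892} \approx 0.00034578$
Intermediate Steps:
$\frac{1}{5870 - 2978} = \frac{1}{2892}$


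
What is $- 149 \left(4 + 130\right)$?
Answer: $-19966$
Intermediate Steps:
$- 149 \left(4 + 130\right) = \left(-149\right) 134 = -19966$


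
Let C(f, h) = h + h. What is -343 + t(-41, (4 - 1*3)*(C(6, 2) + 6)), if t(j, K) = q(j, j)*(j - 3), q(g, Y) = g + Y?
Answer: 3265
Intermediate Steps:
C(f, h) = 2*h
q(g, Y) = Y + g
t(j, K) = 2*j*(-3 + j) (t(j, K) = (j + j)*(j - 3) = (2*j)*(-3 + j) = 2*j*(-3 + j))
-343 + t(-41, (4 - 1*3)*(C(6, 2) + 6)) = -343 + 2*(-41)*(-3 - 41) = -343 + 2*(-41)*(-44) = -343 + 3608 = 3265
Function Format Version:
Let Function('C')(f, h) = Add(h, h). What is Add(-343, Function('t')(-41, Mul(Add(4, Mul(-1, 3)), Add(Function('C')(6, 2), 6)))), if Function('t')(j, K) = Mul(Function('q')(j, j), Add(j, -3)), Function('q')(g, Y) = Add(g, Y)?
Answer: 3265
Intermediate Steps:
Function('C')(f, h) = Mul(2, h)
Function('q')(g, Y) = Add(Y, g)
Function('t')(j, K) = Mul(2, j, Add(-3, j)) (Function('t')(j, K) = Mul(Add(j, j), Add(j, -3)) = Mul(Mul(2, j), Add(-3, j)) = Mul(2, j, Add(-3, j)))
Add(-343, Function('t')(-41, Mul(Add(4, Mul(-1, 3)), Add(Function('C')(6, 2), 6)))) = Add(-343, Mul(2, -41, Add(-3, -41))) = Add(-343, Mul(2, -41, -44)) = Add(-343, 3608) = 3265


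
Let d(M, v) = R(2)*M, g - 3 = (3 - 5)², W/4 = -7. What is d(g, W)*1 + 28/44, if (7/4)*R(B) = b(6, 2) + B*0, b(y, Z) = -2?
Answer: -81/11 ≈ -7.3636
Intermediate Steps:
W = -28 (W = 4*(-7) = -28)
R(B) = -8/7 (R(B) = 4*(-2 + B*0)/7 = 4*(-2 + 0)/7 = (4/7)*(-2) = -8/7)
g = 7 (g = 3 + (3 - 5)² = 3 + (-2)² = 3 + 4 = 7)
d(M, v) = -8*M/7
d(g, W)*1 + 28/44 = -8/7*7*1 + 28/44 = -8*1 + 28*(1/44) = -8 + 7/11 = -81/11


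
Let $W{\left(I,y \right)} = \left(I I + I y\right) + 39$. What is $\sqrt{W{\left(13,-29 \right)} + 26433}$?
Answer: $14 \sqrt{134} \approx 162.06$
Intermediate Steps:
$W{\left(I,y \right)} = 39 + I^{2} + I y$ ($W{\left(I,y \right)} = \left(I^{2} + I y\right) + 39 = 39 + I^{2} + I y$)
$\sqrt{W{\left(13,-29 \right)} + 26433} = \sqrt{\left(39 + 13^{2} + 13 \left(-29\right)\right) + 26433} = \sqrt{\left(39 + 169 - 377\right) + 26433} = \sqrt{-169 + 26433} = \sqrt{26264} = 14 \sqrt{134}$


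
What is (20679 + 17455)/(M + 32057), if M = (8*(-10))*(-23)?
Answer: 38134/33897 ≈ 1.1250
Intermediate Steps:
M = 1840 (M = -80*(-23) = 1840)
(20679 + 17455)/(M + 32057) = (20679 + 17455)/(1840 + 32057) = 38134/33897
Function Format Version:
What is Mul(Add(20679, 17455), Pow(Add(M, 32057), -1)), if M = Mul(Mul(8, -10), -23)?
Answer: Rational(38134, 33897) ≈ 1.1250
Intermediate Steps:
M = 1840 (M = Mul(-80, -23) = 1840)
Mul(Add(20679, 17455), Pow(Add(M, 32057), -1)) = Mul(Add(20679, 17455), Pow(Add(1840, 32057), -1)) = Mul(38134, Pow(33897, -1)) = Mul(38134, Rational(1, 33897)) = Rational(38134, 33897)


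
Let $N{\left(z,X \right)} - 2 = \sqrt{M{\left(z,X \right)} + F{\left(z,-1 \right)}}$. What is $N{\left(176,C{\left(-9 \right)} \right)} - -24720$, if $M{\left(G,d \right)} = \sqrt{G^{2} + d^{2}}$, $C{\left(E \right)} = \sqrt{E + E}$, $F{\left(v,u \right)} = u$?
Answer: $24722 + \sqrt{-1 + \sqrt{30958}} \approx 24735.0$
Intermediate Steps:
$C{\left(E \right)} = \sqrt{2} \sqrt{E}$ ($C{\left(E \right)} = \sqrt{2 E} = \sqrt{2} \sqrt{E}$)
$N{\left(z,X \right)} = 2 + \sqrt{-1 + \sqrt{X^{2} + z^{2}}}$ ($N{\left(z,X \right)} = 2 + \sqrt{\sqrt{z^{2} + X^{2}} - 1} = 2 + \sqrt{\sqrt{X^{2} + z^{2}} - 1} = 2 + \sqrt{-1 + \sqrt{X^{2} + z^{2}}}$)
$N{\left(176,C{\left(-9 \right)} \right)} - -24720 = \left(2 + \sqrt{-1 + \sqrt{\left(\sqrt{2} \sqrt{-9}\right)^{2} + 176^{2}}}\right) - -24720 = \left(2 + \sqrt{-1 + \sqrt{\left(\sqrt{2} \cdot 3 i\right)^{2} + 30976}}\right) + 24720 = \left(2 + \sqrt{-1 + \sqrt{\left(3 i \sqrt{2}\right)^{2} + 30976}}\right) + 24720 = \left(2 + \sqrt{-1 + \sqrt{-18 + 30976}}\right) + 24720 = \left(2 + \sqrt{-1 + \sqrt{30958}}\right) + 24720 = 24722 + \sqrt{-1 + \sqrt{30958}}$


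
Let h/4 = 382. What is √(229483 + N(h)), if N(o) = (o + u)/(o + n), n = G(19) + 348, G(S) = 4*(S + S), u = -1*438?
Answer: √1396177842/78 ≈ 479.04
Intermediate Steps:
h = 1528 (h = 4*382 = 1528)
u = -438
G(S) = 8*S (G(S) = 4*(2*S) = 8*S)
n = 500 (n = 8*19 + 348 = 152 + 348 = 500)
N(o) = (-438 + o)/(500 + o) (N(o) = (o - 438)/(o + 500) = (-438 + o)/(500 + o))
√(229483 + N(h)) = √(229483 + (-438 + 1528)/(500 + 1528)) = √(229483 + 1090/2028) = √(229483 + (1/2028)*1090) = √(229483 + 545/1014) = √(232696307/1014) = √1396177842/78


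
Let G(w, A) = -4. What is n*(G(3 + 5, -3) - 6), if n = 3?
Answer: -30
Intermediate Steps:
n*(G(3 + 5, -3) - 6) = 3*(-4 - 6) = 3*(-10) = -30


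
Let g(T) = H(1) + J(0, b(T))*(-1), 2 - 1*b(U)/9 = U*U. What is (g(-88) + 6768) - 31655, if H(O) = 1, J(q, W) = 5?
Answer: -24891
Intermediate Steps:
b(U) = 18 - 9*U² (b(U) = 18 - 9*U*U = 18 - 9*U²)
g(T) = -4 (g(T) = 1 + 5*(-1) = 1 - 5 = -4)
(g(-88) + 6768) - 31655 = (-4 + 6768) - 31655 = 6764 - 31655 = -24891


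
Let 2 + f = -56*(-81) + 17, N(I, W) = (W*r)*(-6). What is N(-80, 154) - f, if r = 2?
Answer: -6399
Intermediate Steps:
N(I, W) = -12*W (N(I, W) = (W*2)*(-6) = (2*W)*(-6) = -12*W)
f = 4551 (f = -2 + (-56*(-81) + 17) = -2 + (4536 + 17) = -2 + 4553 = 4551)
N(-80, 154) - f = -12*154 - 1*4551 = -1848 - 4551 = -6399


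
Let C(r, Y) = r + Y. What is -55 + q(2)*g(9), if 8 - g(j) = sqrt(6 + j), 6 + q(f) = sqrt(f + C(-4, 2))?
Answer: -103 + 6*sqrt(15) ≈ -79.762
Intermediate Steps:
C(r, Y) = Y + r
q(f) = -6 + sqrt(-2 + f) (q(f) = -6 + sqrt(f + (2 - 4)) = -6 + sqrt(f - 2) = -6 + sqrt(-2 + f))
g(j) = 8 - sqrt(6 + j)
-55 + q(2)*g(9) = -55 + (-6 + sqrt(-2 + 2))*(8 - sqrt(6 + 9)) = -55 + (-6 + sqrt(0))*(8 - sqrt(15)) = -55 + (-6 + 0)*(8 - sqrt(15)) = -55 - 6*(8 - sqrt(15)) = -55 + (-48 + 6*sqrt(15)) = -103 + 6*sqrt(15)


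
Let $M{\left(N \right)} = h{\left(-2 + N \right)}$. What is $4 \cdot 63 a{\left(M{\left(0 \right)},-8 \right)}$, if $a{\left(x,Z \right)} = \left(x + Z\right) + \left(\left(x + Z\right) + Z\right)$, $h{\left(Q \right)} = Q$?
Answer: $-7056$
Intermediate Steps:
$M{\left(N \right)} = -2 + N$
$a{\left(x,Z \right)} = 2 x + 3 Z$ ($a{\left(x,Z \right)} = \left(Z + x\right) + \left(\left(Z + x\right) + Z\right) = \left(Z + x\right) + \left(x + 2 Z\right) = 2 x + 3 Z$)
$4 \cdot 63 a{\left(M{\left(0 \right)},-8 \right)} = 4 \cdot 63 \left(2 \left(-2 + 0\right) + 3 \left(-8\right)\right) = 252 \left(2 \left(-2\right) - 24\right) = 252 \left(-4 - 24\right) = 252 \left(-28\right) = -7056$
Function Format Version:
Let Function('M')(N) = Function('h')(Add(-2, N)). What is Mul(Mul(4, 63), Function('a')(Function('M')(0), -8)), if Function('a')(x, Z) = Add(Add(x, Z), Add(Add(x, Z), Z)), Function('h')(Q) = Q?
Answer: -7056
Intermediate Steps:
Function('M')(N) = Add(-2, N)
Function('a')(x, Z) = Add(Mul(2, x), Mul(3, Z)) (Function('a')(x, Z) = Add(Add(Z, x), Add(Add(Z, x), Z)) = Add(Add(Z, x), Add(x, Mul(2, Z))) = Add(Mul(2, x), Mul(3, Z)))
Mul(Mul(4, 63), Function('a')(Function('M')(0), -8)) = Mul(Mul(4, 63), Add(Mul(2, Add(-2, 0)), Mul(3, -8))) = Mul(252, Add(Mul(2, -2), -24)) = Mul(252, Add(-4, -24)) = Mul(252, -28) = -7056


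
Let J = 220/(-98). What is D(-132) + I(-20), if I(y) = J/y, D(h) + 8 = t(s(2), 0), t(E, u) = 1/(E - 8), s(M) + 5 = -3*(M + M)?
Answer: -19423/2450 ≈ -7.9278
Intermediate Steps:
s(M) = -5 - 6*M (s(M) = -5 - 3*(M + M) = -5 - 6*M)
t(E, u) = 1/(-8 + E)
J = -110/49 (J = 220*(-1/98) = -110/49 ≈ -2.2449)
D(h) = -201/25 (D(h) = -8 + 1/(-8 + (-5 - 6*2)) = -8 + 1/(-8 + (-5 - 12)) = -8 + 1/(-8 - 17) = -8 + 1/(-25) = -8 - 1/25 = -201/25)
I(y) = -110/(49*y)
D(-132) + I(-20) = -201/25 - 110/49/(-20) = -201/25 - 110/49*(-1/20) = -201/25 + 11/98 = -19423/2450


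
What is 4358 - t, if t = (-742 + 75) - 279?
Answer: 5304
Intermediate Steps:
t = -946 (t = -667 - 279 = -946)
4358 - t = 4358 - 1*(-946) = 4358 + 946 = 5304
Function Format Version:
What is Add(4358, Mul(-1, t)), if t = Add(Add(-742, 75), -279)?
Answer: 5304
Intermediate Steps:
t = -946 (t = Add(-667, -279) = -946)
Add(4358, Mul(-1, t)) = Add(4358, Mul(-1, -946)) = Add(4358, 946) = 5304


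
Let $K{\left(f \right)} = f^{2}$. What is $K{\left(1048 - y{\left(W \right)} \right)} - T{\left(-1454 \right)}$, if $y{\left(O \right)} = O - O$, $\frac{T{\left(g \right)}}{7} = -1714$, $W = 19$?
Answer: $1110302$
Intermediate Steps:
$T{\left(g \right)} = -11998$ ($T{\left(g \right)} = 7 \left(-1714\right) = -11998$)
$y{\left(O \right)} = 0$
$K{\left(1048 - y{\left(W \right)} \right)} - T{\left(-1454 \right)} = \left(1048 - 0\right)^{2} - -11998 = \left(1048 + 0\right)^{2} + 11998 = 1048^{2} + 11998 = 1098304 + 11998 = 1110302$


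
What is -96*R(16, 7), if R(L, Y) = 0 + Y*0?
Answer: 0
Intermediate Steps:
R(L, Y) = 0 (R(L, Y) = 0 + 0 = 0)
-96*R(16, 7) = -96*0 = 0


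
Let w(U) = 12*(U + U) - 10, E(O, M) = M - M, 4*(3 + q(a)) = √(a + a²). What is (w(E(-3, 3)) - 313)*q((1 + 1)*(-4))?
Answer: 969 - 323*√14/2 ≈ 364.72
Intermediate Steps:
q(a) = -3 + √(a + a²)/4
E(O, M) = 0
w(U) = -10 + 24*U (w(U) = 12*(2*U) - 10 = 24*U - 10 = -10 + 24*U)
(w(E(-3, 3)) - 313)*q((1 + 1)*(-4)) = ((-10 + 24*0) - 313)*(-3 + √(((1 + 1)*(-4))*(1 + (1 + 1)*(-4)))/4) = ((-10 + 0) - 313)*(-3 + √((2*(-4))*(1 + 2*(-4)))/4) = (-10 - 313)*(-3 + √(-8*(1 - 8))/4) = -323*(-3 + √(-8*(-7))/4) = -323*(-3 + √56/4) = -323*(-3 + (2*√14)/4) = -323*(-3 + √14/2) = 969 - 323*√14/2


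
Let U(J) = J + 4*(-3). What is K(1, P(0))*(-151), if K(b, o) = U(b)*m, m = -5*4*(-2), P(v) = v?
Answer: 66440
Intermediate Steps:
U(J) = -12 + J (U(J) = J - 12 = -12 + J)
m = 40 (m = -20*(-2) = 40)
K(b, o) = -480 + 40*b (K(b, o) = (-12 + b)*40 = -480 + 40*b)
K(1, P(0))*(-151) = (-480 + 40*1)*(-151) = (-480 + 40)*(-151) = -440*(-151) = 66440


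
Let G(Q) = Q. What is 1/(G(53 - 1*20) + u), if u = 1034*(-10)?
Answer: -1/10307 ≈ -9.7021e-5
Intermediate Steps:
u = -10340
1/(G(53 - 1*20) + u) = 1/((53 - 1*20) - 10340) = 1/((53 - 20) - 10340) = 1/(33 - 10340) = 1/(-10307) = -1/10307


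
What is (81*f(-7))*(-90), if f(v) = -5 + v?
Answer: 87480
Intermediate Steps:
(81*f(-7))*(-90) = (81*(-5 - 7))*(-90) = (81*(-12))*(-90) = -972*(-90) = 87480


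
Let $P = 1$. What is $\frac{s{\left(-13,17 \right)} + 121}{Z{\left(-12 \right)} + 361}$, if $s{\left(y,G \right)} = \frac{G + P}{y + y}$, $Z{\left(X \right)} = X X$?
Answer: $\frac{1564}{6565} \approx 0.23823$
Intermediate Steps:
$Z{\left(X \right)} = X^{2}$
$s{\left(y,G \right)} = \frac{1 + G}{2 y}$ ($s{\left(y,G \right)} = \frac{G + 1}{y + y} = \frac{1 + G}{2 y}$)
$\frac{s{\left(-13,17 \right)} + 121}{Z{\left(-12 \right)} + 361} = \frac{\frac{1 + 17}{2 \left(-13\right)} + 121}{\left(-12\right)^{2} + 361} = \frac{\frac{1}{2} \left(- \frac{1}{13}\right) 18 + 121}{144 + 361} = \frac{- \frac{9}{13} + 121}{505} = \frac{1564}{13} \cdot \frac{1}{505} = \frac{1564}{6565}$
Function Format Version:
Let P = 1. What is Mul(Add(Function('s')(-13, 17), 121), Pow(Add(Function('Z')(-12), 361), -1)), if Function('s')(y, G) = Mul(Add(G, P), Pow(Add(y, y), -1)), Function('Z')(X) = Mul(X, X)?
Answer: Rational(1564, 6565) ≈ 0.23823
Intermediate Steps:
Function('Z')(X) = Pow(X, 2)
Function('s')(y, G) = Mul(Rational(1, 2), Pow(y, -1), Add(1, G)) (Function('s')(y, G) = Mul(Add(G, 1), Pow(Add(y, y), -1)) = Mul(Add(1, G), Pow(Mul(2, y), -1)) = Mul(Add(1, G), Mul(Rational(1, 2), Pow(y, -1))) = Mul(Rational(1, 2), Pow(y, -1), Add(1, G)))
Mul(Add(Function('s')(-13, 17), 121), Pow(Add(Function('Z')(-12), 361), -1)) = Mul(Add(Mul(Rational(1, 2), Pow(-13, -1), Add(1, 17)), 121), Pow(Add(Pow(-12, 2), 361), -1)) = Mul(Add(Mul(Rational(1, 2), Rational(-1, 13), 18), 121), Pow(Add(144, 361), -1)) = Mul(Add(Rational(-9, 13), 121), Pow(505, -1)) = Mul(Rational(1564, 13), Rational(1, 505)) = Rational(1564, 6565)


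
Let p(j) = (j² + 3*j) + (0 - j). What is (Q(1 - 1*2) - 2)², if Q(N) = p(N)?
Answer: 9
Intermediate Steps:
p(j) = j² + 2*j (p(j) = (j² + 3*j) - j = j² + 2*j)
Q(N) = N*(2 + N)
(Q(1 - 1*2) - 2)² = ((1 - 1*2)*(2 + (1 - 1*2)) - 2)² = ((1 - 2)*(2 + (1 - 2)) - 2)² = (-(2 - 1) - 2)² = (-1*1 - 2)² = (-1 - 2)² = (-3)² = 9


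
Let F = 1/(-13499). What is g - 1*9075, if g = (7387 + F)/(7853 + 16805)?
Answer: -1510294868269/166429171 ≈ -9074.7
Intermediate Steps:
F = -1/13499 ≈ -7.4080e-5
g = 49858556/166429171 (g = (7387 - 1/13499)/(7853 + 16805) = (99717112/13499)/24658 = (99717112/13499)*(1/24658) = 49858556/166429171 ≈ 0.29958)
g - 1*9075 = 49858556/166429171 - 1*9075 = 49858556/166429171 - 9075 = -1510294868269/166429171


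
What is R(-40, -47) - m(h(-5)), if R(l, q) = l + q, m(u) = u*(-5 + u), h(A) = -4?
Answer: -123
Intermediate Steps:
R(-40, -47) - m(h(-5)) = (-40 - 47) - (-4)*(-5 - 4) = -87 - (-4)*(-9) = -87 - 1*36 = -87 - 36 = -123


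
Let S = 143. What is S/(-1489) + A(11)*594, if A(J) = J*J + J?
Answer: 116749369/1489 ≈ 78408.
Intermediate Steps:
A(J) = J + J**2 (A(J) = J**2 + J = J + J**2)
S/(-1489) + A(11)*594 = 143/(-1489) + (11*(1 + 11))*594 = 143*(-1/1489) + (11*12)*594 = -143/1489 + 132*594 = -143/1489 + 78408 = 116749369/1489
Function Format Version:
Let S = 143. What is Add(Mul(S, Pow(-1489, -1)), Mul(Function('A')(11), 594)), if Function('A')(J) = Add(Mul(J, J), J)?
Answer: Rational(116749369, 1489) ≈ 78408.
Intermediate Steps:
Function('A')(J) = Add(J, Pow(J, 2)) (Function('A')(J) = Add(Pow(J, 2), J) = Add(J, Pow(J, 2)))
Add(Mul(S, Pow(-1489, -1)), Mul(Function('A')(11), 594)) = Add(Mul(143, Pow(-1489, -1)), Mul(Mul(11, Add(1, 11)), 594)) = Add(Mul(143, Rational(-1, 1489)), Mul(Mul(11, 12), 594)) = Add(Rational(-143, 1489), Mul(132, 594)) = Add(Rational(-143, 1489), 78408) = Rational(116749369, 1489)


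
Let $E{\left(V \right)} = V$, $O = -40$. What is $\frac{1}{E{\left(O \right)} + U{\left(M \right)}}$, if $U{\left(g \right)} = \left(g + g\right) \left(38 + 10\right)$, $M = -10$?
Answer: $- \frac{1}{1000} \approx -0.001$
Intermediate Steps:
$U{\left(g \right)} = 96 g$ ($U{\left(g \right)} = 2 g 48 = 96 g$)
$\frac{1}{E{\left(O \right)} + U{\left(M \right)}} = \frac{1}{-40 + 96 \left(-10\right)} = \frac{1}{-40 - 960} = \frac{1}{-1000} = - \frac{1}{1000}$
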